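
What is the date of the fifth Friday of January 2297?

January 29, 2297

January 1, 2297 is a Friday.
The first Friday is therefore January 1 (same day).
The fifth Friday is 1 + 4×7 = January 29.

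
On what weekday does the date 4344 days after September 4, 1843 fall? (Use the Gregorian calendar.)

Sep 4, 1843 is a Monday.
4344 mod 7 = 4, so 4344 days after a Monday is Monday + 4 = Friday.

Friday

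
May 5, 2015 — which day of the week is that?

Tuesday

Doomsday rule: the anchor day for the 2000s is Tuesday. For year 15: 15÷12 = 1 r 3, and 3÷4 = 0, so 1+3+0 = 4.
Tuesday + 4 ≡ Saturday — that's 2015's doomsday.
In May the doomsday date is May 9.
May 5 is 4 days before May 9; 4 mod 7 = 4, so Saturday − 4 = Tuesday.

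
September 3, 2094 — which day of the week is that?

Friday

January 1, 2094 is a Friday.
Jan 1, 2094 → Feb 1, 2094: 31 days (January has 31).
Feb 1, 2094 → Mar 1, 2094: 28 days (February has 28).
Mar 1, 2094 → Apr 1, 2094: 31 days (March has 31).
Apr 1, 2094 → May 1, 2094: 30 days (April has 30).
May 1, 2094 → Jun 1, 2094: 31 days (May has 31).
Jun 1, 2094 → Jul 1, 2094: 30 days (June has 30).
Jul 1, 2094 → Aug 1, 2094: 31 days (July has 31).
Aug 1, 2094 → Sep 1, 2094: 31 days (August has 31).
Sep 1, 2094 → Sep 3, 2094: 2 days.
Total: 245 days.
245 mod 7 = 0, so Friday + 0 = Friday.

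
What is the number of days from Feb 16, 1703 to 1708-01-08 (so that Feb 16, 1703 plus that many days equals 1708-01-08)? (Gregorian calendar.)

Feb 16, 1703 → Feb 16, 1704: 365 days.
Feb 16, 1704 → Feb 16, 1705: 366 days (Feb 29, 1704 is in that span).
Feb 16, 1705 → Feb 16, 1706: 365 days.
Feb 16, 1706 → Feb 16, 1707: 365 days.
Feb 16, 1707 → Mar 16, 1707: 28 days (February has 28).
Mar 16, 1707 → Apr 16, 1707: 31 days (March has 31).
Apr 16, 1707 → May 16, 1707: 30 days (April has 30).
May 16, 1707 → Jun 16, 1707: 31 days (May has 31).
Jun 16, 1707 → Jul 16, 1707: 30 days (June has 30).
Jul 16, 1707 → Aug 16, 1707: 31 days (July has 31).
Aug 16, 1707 → Sep 16, 1707: 31 days (August has 31).
Sep 16, 1707 → Oct 16, 1707: 30 days (September has 30).
Oct 16, 1707 → Nov 16, 1707: 31 days (October has 31).
Nov 16, 1707 → Dec 16, 1707: 30 days (November has 30).
Dec 16, 1707 → Jan 8, 1708: 23 days.
Total: 1787 days.

1787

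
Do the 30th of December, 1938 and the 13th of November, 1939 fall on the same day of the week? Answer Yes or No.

From Dec 30, 1938 to Nov 13, 1939 is 318 days.
318 mod 7 = 3, so they are different weekdays.
(Dec 30, 1938 is a Friday; Nov 13, 1939 is a Monday.)

No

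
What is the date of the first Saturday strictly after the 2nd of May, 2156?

May 2, 2156 is a Sunday.
From Sunday to the next Saturday is 6 days.
May 2, 2156 + 6 = May 8, 2156.

May 8, 2156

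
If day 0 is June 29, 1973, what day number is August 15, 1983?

3699

Jun 29, 1973 → Jun 29, 1974: 365 days.
Jun 29, 1974 → Jun 29, 1975: 365 days.
Jun 29, 1975 → Jun 29, 1976: 366 days (Feb 29, 1976 is in that span).
Jun 29, 1976 → Jun 29, 1977: 365 days.
Jun 29, 1977 → Jun 29, 1978: 365 days.
Jun 29, 1978 → Jun 29, 1979: 365 days.
Jun 29, 1979 → Jun 29, 1980: 366 days (Feb 29, 1980 is in that span).
Jun 29, 1980 → Jun 29, 1981: 365 days.
Jun 29, 1981 → Jun 29, 1982: 365 days.
Jun 29, 1982 → Jun 29, 1983: 365 days.
Jun 29, 1983 → Jul 29, 1983: 30 days (June has 30).
Jul 29, 1983 → Aug 15, 1983: 17 days.
Total: 3699 days.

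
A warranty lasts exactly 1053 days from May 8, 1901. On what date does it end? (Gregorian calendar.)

+365 (one year) → May 8, 1902 (688 left).
+365 (one year) → May 8, 1903 (323 left).
May has 31 days: +24 → Jun 1, 1903 (299 left).
Jun has 30 days: +30 → Jul 1, 1903 (269 left).
Jul has 31 days: +31 → Aug 1, 1903 (238 left).
Aug has 31 days: +31 → Sep 1, 1903 (207 left).
Sep has 30 days: +30 → Oct 1, 1903 (177 left).
Oct has 31 days: +31 → Nov 1, 1903 (146 left).
Nov has 30 days: +30 → Dec 1, 1903 (116 left).
Dec has 31 days: +31 → Jan 1, 1904 (85 left).
Jan has 31 days: +31 → Feb 1, 1904 (54 left).
Feb has 29 days: +29 → Mar 1, 1904 (25 left).
+25 → Mar 26, 1904.

March 26, 1904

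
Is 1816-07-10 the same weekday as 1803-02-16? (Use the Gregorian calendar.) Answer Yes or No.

From Feb 16, 1803 to Jul 10, 1816 is 4893 days.
4893 mod 7 = 0, so they are the same weekday.
(Feb 16, 1803 is a Wednesday; Jul 10, 1816 is a Wednesday.)

Yes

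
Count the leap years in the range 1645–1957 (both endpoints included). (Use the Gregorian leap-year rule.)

75

Multiples of 4 in [1645,1957]: 78.
Of those, multiples of 100: 3 (not leap unless ÷400).
Multiples of 400: 0.
Leap years = 78 − 3 + 0 = 75.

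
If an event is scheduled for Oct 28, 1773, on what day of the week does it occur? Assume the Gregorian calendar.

Doomsday rule: the anchor day for the 1700s is Sunday. For year 73: 73÷12 = 6 r 1, and 1÷4 = 0, so 6+1+0 = 7.
Sunday + 7 ≡ Sunday — that's 1773's doomsday.
In October the doomsday date is Oct 10.
Oct 28 is 18 days after Oct 10; 18 mod 7 = 4, so Sunday + 4 = Thursday.

Thursday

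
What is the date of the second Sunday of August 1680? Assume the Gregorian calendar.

August 1, 1680 is a Thursday.
The first Sunday is therefore August 4 (3 days later).
The second Sunday is 4 + 1×7 = August 11.

August 11, 1680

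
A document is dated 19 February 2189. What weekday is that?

Doomsday rule: the anchor day for the 2100s is Sunday. For year 89: 89÷12 = 7 r 5, and 5÷4 = 1, so 7+5+1 = 13.
Sunday + 13 ≡ Saturday — that's 2189's doomsday.
In February the doomsday date is Feb 28 (2189 is not a leap year).
Feb 19 is 9 days before Feb 28; 9 mod 7 = 2, so Saturday − 2 = Thursday.

Thursday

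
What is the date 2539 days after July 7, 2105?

June 19, 2112

+365 (one year) → Jul 7, 2106 (2174 left).
+365 (one year) → Jul 7, 2107 (1809 left).
+366 (one year; includes Feb 29, 2108) → Jul 7, 2108 (1443 left).
+365 (one year) → Jul 7, 2109 (1078 left).
+365 (one year) → Jul 7, 2110 (713 left).
+365 (one year) → Jul 7, 2111 (348 left).
Jul has 31 days: +25 → Aug 1, 2111 (323 left).
Aug has 31 days: +31 → Sep 1, 2111 (292 left).
Sep has 30 days: +30 → Oct 1, 2111 (262 left).
Oct has 31 days: +31 → Nov 1, 2111 (231 left).
Nov has 30 days: +30 → Dec 1, 2111 (201 left).
Dec has 31 days: +31 → Jan 1, 2112 (170 left).
Jan has 31 days: +31 → Feb 1, 2112 (139 left).
Feb has 29 days: +29 → Mar 1, 2112 (110 left).
Mar has 31 days: +31 → Apr 1, 2112 (79 left).
Apr has 30 days: +30 → May 1, 2112 (49 left).
May has 31 days: +31 → Jun 1, 2112 (18 left).
+18 → Jun 19, 2112.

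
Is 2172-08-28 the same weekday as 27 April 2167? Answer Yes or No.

No

From Apr 27, 2167 to Aug 28, 2172 is 1950 days.
1950 mod 7 = 4, so they are different weekdays.
(Apr 27, 2167 is a Monday; Aug 28, 2172 is a Friday.)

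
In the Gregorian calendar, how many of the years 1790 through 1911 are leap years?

28

Multiples of 4 in [1790,1911]: 30.
Of those, multiples of 100: 2 (not leap unless ÷400).
Multiples of 400: 0.
Leap years = 30 − 2 + 0 = 28.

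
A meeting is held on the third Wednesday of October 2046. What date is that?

October 1, 2046 is a Monday.
The first Wednesday is therefore October 3 (2 days later).
The third Wednesday is 3 + 2×7 = October 17.

October 17, 2046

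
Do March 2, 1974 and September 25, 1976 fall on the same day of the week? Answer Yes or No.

From Mar 2, 1974 to Sep 25, 1976 is 938 days.
938 mod 7 = 0, so they are the same weekday.
(Mar 2, 1974 is a Saturday; Sep 25, 1976 is a Saturday.)

Yes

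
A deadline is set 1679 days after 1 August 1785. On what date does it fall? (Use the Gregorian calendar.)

March 7, 1790

+365 (one year) → Aug 1, 1786 (1314 left).
+365 (one year) → Aug 1, 1787 (949 left).
+366 (one year; includes Feb 29, 1788) → Aug 1, 1788 (583 left).
+365 (one year) → Aug 1, 1789 (218 left).
Aug has 31 days: +31 → Sep 1, 1789 (187 left).
Sep has 30 days: +30 → Oct 1, 1789 (157 left).
Oct has 31 days: +31 → Nov 1, 1789 (126 left).
Nov has 30 days: +30 → Dec 1, 1789 (96 left).
Dec has 31 days: +31 → Jan 1, 1790 (65 left).
Jan has 31 days: +31 → Feb 1, 1790 (34 left).
Feb has 28 days: +28 → Mar 1, 1790 (6 left).
+6 → Mar 7, 1790.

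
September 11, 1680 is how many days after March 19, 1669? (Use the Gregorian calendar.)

Mar 19, 1669 → Mar 19, 1670: 365 days.
Mar 19, 1670 → Mar 19, 1671: 365 days.
Mar 19, 1671 → Mar 19, 1672: 366 days (Feb 29, 1672 is in that span).
Mar 19, 1672 → Mar 19, 1673: 365 days.
Mar 19, 1673 → Mar 19, 1674: 365 days.
Mar 19, 1674 → Mar 19, 1675: 365 days.
Mar 19, 1675 → Mar 19, 1676: 366 days (Feb 29, 1676 is in that span).
Mar 19, 1676 → Mar 19, 1677: 365 days.
Mar 19, 1677 → Mar 19, 1678: 365 days.
Mar 19, 1678 → Mar 19, 1679: 365 days.
Mar 19, 1679 → Mar 19, 1680: 366 days (Feb 29, 1680 is in that span).
Mar 19, 1680 → Apr 19, 1680: 31 days (March has 31).
Apr 19, 1680 → May 19, 1680: 30 days (April has 30).
May 19, 1680 → Jun 19, 1680: 31 days (May has 31).
Jun 19, 1680 → Jul 19, 1680: 30 days (June has 30).
Jul 19, 1680 → Aug 19, 1680: 31 days (July has 31).
Aug 19, 1680 → Sep 11, 1680: 23 days.
Total: 4194 days.

4194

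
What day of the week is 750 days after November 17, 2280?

First find the weekday of Nov 17, 2280. Doomsday rule: the anchor day for the 2200s is Friday. For year 80: 80÷12 = 6 r 8, and 8÷4 = 2, so 6+8+2 = 16.
Friday + 16 ≡ Sunday — that's 2280's doomsday.
In November the doomsday date is Nov 7.
Nov 17 is 10 days after Nov 7; 10 mod 7 = 3, so Sunday + 3 = Wednesday.
750 mod 7 = 1, so 750 days after a Wednesday is Wednesday + 1 = Thursday.

Thursday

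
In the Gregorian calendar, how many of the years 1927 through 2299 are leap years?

91

Multiples of 4 in [1927,2299]: 93.
Of those, multiples of 100: 3 (not leap unless ÷400).
Multiples of 400: 1.
Leap years = 93 − 3 + 1 = 91.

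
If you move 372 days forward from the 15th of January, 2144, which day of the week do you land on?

Thursday

Jan 15, 2144 is a Wednesday.
372 mod 7 = 1, so 372 days after a Wednesday is Wednesday + 1 = Thursday.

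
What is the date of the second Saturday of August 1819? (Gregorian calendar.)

August 14, 1819

August 1, 1819 is a Sunday.
The first Saturday is therefore August 7 (6 days later).
The second Saturday is 7 + 1×7 = August 14.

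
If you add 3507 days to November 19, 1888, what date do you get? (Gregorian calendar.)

+365 (one year) → Nov 19, 1889 (3142 left).
+365 (one year) → Nov 19, 1890 (2777 left).
+365 (one year) → Nov 19, 1891 (2412 left).
+366 (one year; includes Feb 29, 1892) → Nov 19, 1892 (2046 left).
+365 (one year) → Nov 19, 1893 (1681 left).
+365 (one year) → Nov 19, 1894 (1316 left).
+365 (one year) → Nov 19, 1895 (951 left).
+366 (one year; includes Feb 29, 1896) → Nov 19, 1896 (585 left).
+365 (one year) → Nov 19, 1897 (220 left).
Nov has 30 days: +12 → Dec 1, 1897 (208 left).
Dec has 31 days: +31 → Jan 1, 1898 (177 left).
Jan has 31 days: +31 → Feb 1, 1898 (146 left).
Feb has 28 days: +28 → Mar 1, 1898 (118 left).
Mar has 31 days: +31 → Apr 1, 1898 (87 left).
Apr has 30 days: +30 → May 1, 1898 (57 left).
May has 31 days: +31 → Jun 1, 1898 (26 left).
+26 → Jun 27, 1898.

June 27, 1898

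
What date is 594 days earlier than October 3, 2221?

−365 (one year) → Oct 3, 2220 (229 left).
−3 → Sep 30, 2220 (end of Sep, 30 days; 226 left).
−30 → Aug 31, 2220 (end of Aug, 31 days; 196 left).
−31 → Jul 31, 2220 (end of Jul, 31 days; 165 left).
−31 → Jun 30, 2220 (end of Jun, 30 days; 134 left).
−30 → May 31, 2220 (end of May, 31 days; 104 left).
−31 → Apr 30, 2220 (end of Apr, 30 days; 73 left).
−30 → Mar 31, 2220 (end of Mar, 31 days; 43 left).
−31 → Feb 29, 2220 (end of Feb, 29 days; 12 left).
−12 → Feb 17, 2220.

February 17, 2220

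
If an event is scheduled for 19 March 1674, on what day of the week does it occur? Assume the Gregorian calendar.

Monday

Doomsday rule: the anchor day for the 1600s is Tuesday. For year 74: 74÷12 = 6 r 2, and 2÷4 = 0, so 6+2+0 = 8.
Tuesday + 8 ≡ Wednesday — that's 1674's doomsday.
In March the doomsday date is Mar 14.
Mar 19 is 5 days after Mar 14; 5 mod 7 = 5, so Wednesday + 5 = Monday.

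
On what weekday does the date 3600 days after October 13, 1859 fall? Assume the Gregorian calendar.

Saturday

Oct 13, 1859 is a Thursday.
3600 mod 7 = 2, so 3600 days after a Thursday is Thursday + 2 = Saturday.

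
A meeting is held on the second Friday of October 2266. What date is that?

October 1, 2266 is a Monday.
The first Friday is therefore October 5 (4 days later).
The second Friday is 5 + 1×7 = October 12.

October 12, 2266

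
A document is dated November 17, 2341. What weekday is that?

Doomsday rule: the anchor day for the 2300s is Wednesday. For year 41: 41÷12 = 3 r 5, and 5÷4 = 1, so 3+5+1 = 9.
Wednesday + 9 ≡ Friday — that's 2341's doomsday.
In November the doomsday date is Nov 7.
Nov 17 is 10 days after Nov 7; 10 mod 7 = 3, so Friday + 3 = Monday.

Monday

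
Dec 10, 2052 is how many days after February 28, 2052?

286

Feb 28, 2052 → Mar 28, 2052: 29 days (February has 29).
Mar 28, 2052 → Apr 28, 2052: 31 days (March has 31).
Apr 28, 2052 → May 28, 2052: 30 days (April has 30).
May 28, 2052 → Jun 28, 2052: 31 days (May has 31).
Jun 28, 2052 → Jul 28, 2052: 30 days (June has 30).
Jul 28, 2052 → Aug 28, 2052: 31 days (July has 31).
Aug 28, 2052 → Sep 28, 2052: 31 days (August has 31).
Sep 28, 2052 → Oct 28, 2052: 30 days (September has 30).
Oct 28, 2052 → Nov 28, 2052: 31 days (October has 31).
Nov 28, 2052 → Dec 10, 2052: 12 days.
Total: 286 days.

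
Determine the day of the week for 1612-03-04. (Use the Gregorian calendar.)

Doomsday rule: the anchor day for the 1600s is Tuesday. For year 12: 12÷12 = 1 r 0, and 0÷4 = 0, so 1+0+0 = 1.
Tuesday + 1 ≡ Wednesday — that's 1612's doomsday.
In March the doomsday date is Mar 14.
Mar 4 is 10 days before Mar 14; 10 mod 7 = 3, so Wednesday − 3 = Sunday.

Sunday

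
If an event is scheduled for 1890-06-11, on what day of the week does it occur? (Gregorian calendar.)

Wednesday

Doomsday rule: the anchor day for the 1800s is Friday. For year 90: 90÷12 = 7 r 6, and 6÷4 = 1, so 7+6+1 = 14.
Friday + 14 ≡ Friday — that's 1890's doomsday.
In June the doomsday date is Jun 6.
Jun 11 is 5 days after Jun 6; 5 mod 7 = 5, so Friday + 5 = Wednesday.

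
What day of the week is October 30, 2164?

Tuesday

Doomsday rule: the anchor day for the 2100s is Sunday. For year 64: 64÷12 = 5 r 4, and 4÷4 = 1, so 5+4+1 = 10.
Sunday + 10 ≡ Wednesday — that's 2164's doomsday.
In October the doomsday date is Oct 10.
Oct 30 is 20 days after Oct 10; 20 mod 7 = 6, so Wednesday + 6 = Tuesday.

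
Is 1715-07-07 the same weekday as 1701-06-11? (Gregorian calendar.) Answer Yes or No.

From Jun 11, 1701 to Jul 7, 1715 is 5139 days.
5139 mod 7 = 1, so they are different weekdays.
(Jun 11, 1701 is a Saturday; Jul 7, 1715 is a Sunday.)

No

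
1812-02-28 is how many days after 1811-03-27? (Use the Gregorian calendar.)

Mar 27, 1811 → Apr 27, 1811: 31 days (March has 31).
Apr 27, 1811 → May 27, 1811: 30 days (April has 30).
May 27, 1811 → Jun 27, 1811: 31 days (May has 31).
Jun 27, 1811 → Jul 27, 1811: 30 days (June has 30).
Jul 27, 1811 → Aug 27, 1811: 31 days (July has 31).
Aug 27, 1811 → Sep 27, 1811: 31 days (August has 31).
Sep 27, 1811 → Oct 27, 1811: 30 days (September has 30).
Oct 27, 1811 → Nov 27, 1811: 31 days (October has 31).
Nov 27, 1811 → Dec 27, 1811: 30 days (November has 30).
Dec 27, 1811 → Jan 27, 1812: 31 days (December has 31).
Jan 27, 1812 → Feb 27, 1812: 31 days (January has 31).
Feb 27, 1812 → Feb 28, 1812: 1 days.
Total: 338 days.

338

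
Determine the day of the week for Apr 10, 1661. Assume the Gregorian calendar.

Sunday

Doomsday rule: the anchor day for the 1600s is Tuesday. For year 61: 61÷12 = 5 r 1, and 1÷4 = 0, so 5+1+0 = 6.
Tuesday + 6 ≡ Monday — that's 1661's doomsday.
In April the doomsday date is Apr 4.
Apr 10 is 6 days after Apr 4; 6 mod 7 = 6, so Monday + 6 = Sunday.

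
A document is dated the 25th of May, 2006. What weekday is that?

Doomsday rule: the anchor day for the 2000s is Tuesday. For year 06: 6÷12 = 0 r 6, and 6÷4 = 1, so 0+6+1 = 7.
Tuesday + 7 ≡ Tuesday — that's 2006's doomsday.
In May the doomsday date is May 9.
May 25 is 16 days after May 9; 16 mod 7 = 2, so Tuesday + 2 = Thursday.

Thursday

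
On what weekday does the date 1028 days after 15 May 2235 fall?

May 15, 2235 is a Friday.
1028 mod 7 = 6, so 1028 days after a Friday is Friday + 6 = Thursday.

Thursday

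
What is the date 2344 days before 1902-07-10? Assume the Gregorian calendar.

−365 (one year) → Jul 10, 1901 (1979 left).
−365 (one year) → Jul 10, 1900 (1614 left).
−365 (one year) → Jul 10, 1899 (1249 left).
−365 (one year) → Jul 10, 1898 (884 left).
−365 (one year) → Jul 10, 1897 (519 left).
−365 (one year) → Jul 10, 1896 (154 left).
−10 → Jun 30, 1896 (end of Jun, 30 days; 144 left).
−30 → May 31, 1896 (end of May, 31 days; 114 left).
−31 → Apr 30, 1896 (end of Apr, 30 days; 83 left).
−30 → Mar 31, 1896 (end of Mar, 31 days; 53 left).
−31 → Feb 29, 1896 (end of Feb, 29 days; 22 left).
−22 → Feb 7, 1896.

February 7, 1896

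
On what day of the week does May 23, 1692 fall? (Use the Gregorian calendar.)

Doomsday rule: the anchor day for the 1600s is Tuesday. For year 92: 92÷12 = 7 r 8, and 8÷4 = 2, so 7+8+2 = 17.
Tuesday + 17 ≡ Friday — that's 1692's doomsday.
In May the doomsday date is May 9.
May 23 is 14 days after May 9; 14 mod 7 = 0, so Friday + 0 = Friday.

Friday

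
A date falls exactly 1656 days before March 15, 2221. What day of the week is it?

First find the weekday of Mar 15, 2221. Doomsday rule: the anchor day for the 2200s is Friday. For year 21: 21÷12 = 1 r 9, and 9÷4 = 2, so 1+9+2 = 12.
Friday + 12 ≡ Wednesday — that's 2221's doomsday.
In March the doomsday date is Mar 14.
Mar 15 is 1 day after Mar 14; 1 mod 7 = 1, so Wednesday + 1 = Thursday.
1656 mod 7 = 4, so 1656 days before a Thursday is Thursday − 4 = Sunday.

Sunday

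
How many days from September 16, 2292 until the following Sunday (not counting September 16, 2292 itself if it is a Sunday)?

2

Sep 16, 2292 is a Friday.
From Friday to the next Sunday is 2 days.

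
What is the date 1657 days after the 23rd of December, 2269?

+365 (one year) → Dec 23, 2270 (1292 left).
+365 (one year) → Dec 23, 2271 (927 left).
+366 (one year; includes Feb 29, 2272) → Dec 23, 2272 (561 left).
+365 (one year) → Dec 23, 2273 (196 left).
Dec has 31 days: +9 → Jan 1, 2274 (187 left).
Jan has 31 days: +31 → Feb 1, 2274 (156 left).
Feb has 28 days: +28 → Mar 1, 2274 (128 left).
Mar has 31 days: +31 → Apr 1, 2274 (97 left).
Apr has 30 days: +30 → May 1, 2274 (67 left).
May has 31 days: +31 → Jun 1, 2274 (36 left).
Jun has 30 days: +30 → Jul 1, 2274 (6 left).
+6 → Jul 7, 2274.

July 7, 2274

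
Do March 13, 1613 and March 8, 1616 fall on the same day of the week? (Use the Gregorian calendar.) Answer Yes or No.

No

From Mar 13, 1613 to Mar 8, 1616 is 1091 days.
1091 mod 7 = 6, so they are different weekdays.
(Mar 13, 1613 is a Wednesday; Mar 8, 1616 is a Tuesday.)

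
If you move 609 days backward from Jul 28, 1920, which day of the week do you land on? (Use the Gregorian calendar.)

Wednesday

Jul 28, 1920 is a Wednesday.
609 mod 7 = 0, so 609 days before a Wednesday is Wednesday − 0 = Wednesday.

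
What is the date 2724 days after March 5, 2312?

August 20, 2319

+365 (one year) → Mar 5, 2313 (2359 left).
+365 (one year) → Mar 5, 2314 (1994 left).
+365 (one year) → Mar 5, 2315 (1629 left).
+366 (one year; includes Feb 29, 2316) → Mar 5, 2316 (1263 left).
+365 (one year) → Mar 5, 2317 (898 left).
+365 (one year) → Mar 5, 2318 (533 left).
+365 (one year) → Mar 5, 2319 (168 left).
Mar has 31 days: +27 → Apr 1, 2319 (141 left).
Apr has 30 days: +30 → May 1, 2319 (111 left).
May has 31 days: +31 → Jun 1, 2319 (80 left).
Jun has 30 days: +30 → Jul 1, 2319 (50 left).
Jul has 31 days: +31 → Aug 1, 2319 (19 left).
+19 → Aug 20, 2319.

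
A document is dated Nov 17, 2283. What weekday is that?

Doomsday rule: the anchor day for the 2200s is Friday. For year 83: 83÷12 = 6 r 11, and 11÷4 = 2, so 6+11+2 = 19.
Friday + 19 ≡ Wednesday — that's 2283's doomsday.
In November the doomsday date is Nov 7.
Nov 17 is 10 days after Nov 7; 10 mod 7 = 3, so Wednesday + 3 = Saturday.

Saturday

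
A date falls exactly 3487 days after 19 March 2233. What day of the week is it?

Wednesday

Mar 19, 2233 is a Tuesday.
3487 mod 7 = 1, so 3487 days after a Tuesday is Tuesday + 1 = Wednesday.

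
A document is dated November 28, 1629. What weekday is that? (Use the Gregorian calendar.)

Wednesday

Doomsday rule: the anchor day for the 1600s is Tuesday. For year 29: 29÷12 = 2 r 5, and 5÷4 = 1, so 2+5+1 = 8.
Tuesday + 8 ≡ Wednesday — that's 1629's doomsday.
In November the doomsday date is Nov 7.
Nov 28 is 21 days after Nov 7; 21 mod 7 = 0, so Wednesday + 0 = Wednesday.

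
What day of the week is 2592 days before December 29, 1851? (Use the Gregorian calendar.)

First find the weekday of Dec 29, 1851. Doomsday rule: the anchor day for the 1800s is Friday. For year 51: 51÷12 = 4 r 3, and 3÷4 = 0, so 4+3+0 = 7.
Friday + 7 ≡ Friday — that's 1851's doomsday.
In December the doomsday date is Dec 12.
Dec 29 is 17 days after Dec 12; 17 mod 7 = 3, so Friday + 3 = Monday.
2592 mod 7 = 2, so 2592 days before a Monday is Monday − 2 = Saturday.

Saturday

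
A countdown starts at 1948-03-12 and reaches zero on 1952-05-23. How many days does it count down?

1533

Mar 12, 1948 → Mar 12, 1949: 365 days.
Mar 12, 1949 → Mar 12, 1950: 365 days.
Mar 12, 1950 → Mar 12, 1951: 365 days.
Mar 12, 1951 → Mar 12, 1952: 366 days (Feb 29, 1952 is in that span).
Mar 12, 1952 → Apr 12, 1952: 31 days (March has 31).
Apr 12, 1952 → May 12, 1952: 30 days (April has 30).
May 12, 1952 → May 23, 1952: 11 days.
Total: 1533 days.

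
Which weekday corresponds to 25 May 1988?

Doomsday rule: the anchor day for the 1900s is Wednesday. For year 88: 88÷12 = 7 r 4, and 4÷4 = 1, so 7+4+1 = 12.
Wednesday + 12 ≡ Monday — that's 1988's doomsday.
In May the doomsday date is May 9.
May 25 is 16 days after May 9; 16 mod 7 = 2, so Monday + 2 = Wednesday.

Wednesday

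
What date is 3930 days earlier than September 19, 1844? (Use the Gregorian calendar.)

December 16, 1833

−366 (one year; includes Feb 29, 1844) → Sep 19, 1843 (3564 left).
−365 (one year) → Sep 19, 1842 (3199 left).
−365 (one year) → Sep 19, 1841 (2834 left).
−365 (one year) → Sep 19, 1840 (2469 left).
−366 (one year; includes Feb 29, 1840) → Sep 19, 1839 (2103 left).
−365 (one year) → Sep 19, 1838 (1738 left).
−365 (one year) → Sep 19, 1837 (1373 left).
−365 (one year) → Sep 19, 1836 (1008 left).
−366 (one year; includes Feb 29, 1836) → Sep 19, 1835 (642 left).
−365 (one year) → Sep 19, 1834 (277 left).
−19 → Aug 31, 1834 (end of Aug, 31 days; 258 left).
−31 → Jul 31, 1834 (end of Jul, 31 days; 227 left).
−31 → Jun 30, 1834 (end of Jun, 30 days; 196 left).
−30 → May 31, 1834 (end of May, 31 days; 166 left).
−31 → Apr 30, 1834 (end of Apr, 30 days; 135 left).
−30 → Mar 31, 1834 (end of Mar, 31 days; 105 left).
−31 → Feb 28, 1834 (end of Feb, 28 days; 74 left).
−28 → Jan 31, 1834 (end of Jan, 31 days; 46 left).
−31 → Dec 31, 1833 (end of Dec, 31 days; 15 left).
−15 → Dec 16, 1833.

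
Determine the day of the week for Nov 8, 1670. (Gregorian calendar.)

Saturday

Doomsday rule: the anchor day for the 1600s is Tuesday. For year 70: 70÷12 = 5 r 10, and 10÷4 = 2, so 5+10+2 = 17.
Tuesday + 17 ≡ Friday — that's 1670's doomsday.
In November the doomsday date is Nov 7.
Nov 8 is 1 day after Nov 7; 1 mod 7 = 1, so Friday + 1 = Saturday.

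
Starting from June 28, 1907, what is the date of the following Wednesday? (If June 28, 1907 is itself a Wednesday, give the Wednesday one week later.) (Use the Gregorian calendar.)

July 3, 1907

Jun 28, 1907 is a Friday.
From Friday to the next Wednesday is 5 days.
Jun 28, 1907 + 5 = Jul 3, 1907.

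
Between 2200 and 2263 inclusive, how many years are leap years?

15

Multiples of 4 in [2200,2263]: 16.
Of those, multiples of 100: 1 (not leap unless ÷400).
Multiples of 400: 0.
Leap years = 16 − 1 + 0 = 15.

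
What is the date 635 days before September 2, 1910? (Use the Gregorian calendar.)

−365 (one year) → Sep 2, 1909 (270 left).
−2 → Aug 31, 1909 (end of Aug, 31 days; 268 left).
−31 → Jul 31, 1909 (end of Jul, 31 days; 237 left).
−31 → Jun 30, 1909 (end of Jun, 30 days; 206 left).
−30 → May 31, 1909 (end of May, 31 days; 176 left).
−31 → Apr 30, 1909 (end of Apr, 30 days; 145 left).
−30 → Mar 31, 1909 (end of Mar, 31 days; 115 left).
−31 → Feb 28, 1909 (end of Feb, 28 days; 84 left).
−28 → Jan 31, 1909 (end of Jan, 31 days; 56 left).
−31 → Dec 31, 1908 (end of Dec, 31 days; 25 left).
−25 → Dec 6, 1908.

December 6, 1908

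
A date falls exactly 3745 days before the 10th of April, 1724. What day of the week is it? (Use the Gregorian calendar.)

Monday

Apr 10, 1724 is a Monday.
3745 mod 7 = 0, so 3745 days before a Monday is Monday − 0 = Monday.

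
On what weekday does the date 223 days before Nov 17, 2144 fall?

Wednesday

First find the weekday of Nov 17, 2144. Doomsday rule: the anchor day for the 2100s is Sunday. For year 44: 44÷12 = 3 r 8, and 8÷4 = 2, so 3+8+2 = 13.
Sunday + 13 ≡ Saturday — that's 2144's doomsday.
In November the doomsday date is Nov 7.
Nov 17 is 10 days after Nov 7; 10 mod 7 = 3, so Saturday + 3 = Tuesday.
223 mod 7 = 6, so 223 days before a Tuesday is Tuesday − 6 = Wednesday.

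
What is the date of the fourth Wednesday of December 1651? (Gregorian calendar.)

December 1, 1651 is a Friday.
The first Wednesday is therefore December 6 (5 days later).
The fourth Wednesday is 6 + 3×7 = December 27.

December 27, 1651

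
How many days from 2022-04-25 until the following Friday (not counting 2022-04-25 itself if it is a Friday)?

Apr 25, 2022 is a Monday.
From Monday to the next Friday is 4 days.

4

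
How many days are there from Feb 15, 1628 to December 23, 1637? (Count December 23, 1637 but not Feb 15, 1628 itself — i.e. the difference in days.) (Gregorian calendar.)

3599

Feb 15, 1628 → Feb 15, 1629: 366 days (Feb 29, 1628 is in that span).
Feb 15, 1629 → Feb 15, 1630: 365 days.
Feb 15, 1630 → Feb 15, 1631: 365 days.
Feb 15, 1631 → Feb 15, 1632: 365 days.
Feb 15, 1632 → Feb 15, 1633: 366 days (Feb 29, 1632 is in that span).
Feb 15, 1633 → Feb 15, 1634: 365 days.
Feb 15, 1634 → Feb 15, 1635: 365 days.
Feb 15, 1635 → Feb 15, 1636: 365 days.
Feb 15, 1636 → Feb 15, 1637: 366 days (Feb 29, 1636 is in that span).
Feb 15, 1637 → Mar 15, 1637: 28 days (February has 28).
Mar 15, 1637 → Apr 15, 1637: 31 days (March has 31).
Apr 15, 1637 → May 15, 1637: 30 days (April has 30).
May 15, 1637 → Jun 15, 1637: 31 days (May has 31).
Jun 15, 1637 → Jul 15, 1637: 30 days (June has 30).
Jul 15, 1637 → Aug 15, 1637: 31 days (July has 31).
Aug 15, 1637 → Sep 15, 1637: 31 days (August has 31).
Sep 15, 1637 → Oct 15, 1637: 30 days (September has 30).
Oct 15, 1637 → Nov 15, 1637: 31 days (October has 31).
Nov 15, 1637 → Dec 15, 1637: 30 days (November has 30).
Dec 15, 1637 → Dec 23, 1637: 8 days.
Total: 3599 days.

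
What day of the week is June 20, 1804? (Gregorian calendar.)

January 1, 1804 is a Sunday.
Jan 1, 1804 → Feb 1, 1804: 31 days (January has 31).
Feb 1, 1804 → Mar 1, 1804: 29 days (February has 29).
Mar 1, 1804 → Apr 1, 1804: 31 days (March has 31).
Apr 1, 1804 → May 1, 1804: 30 days (April has 30).
May 1, 1804 → Jun 1, 1804: 31 days (May has 31).
Jun 1, 1804 → Jun 20, 1804: 19 days.
Total: 171 days.
171 mod 7 = 3, so Sunday + 3 = Wednesday.

Wednesday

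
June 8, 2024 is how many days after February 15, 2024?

Feb 15, 2024 → Mar 15, 2024: 29 days (February has 29).
Mar 15, 2024 → Apr 15, 2024: 31 days (March has 31).
Apr 15, 2024 → May 15, 2024: 30 days (April has 30).
May 15, 2024 → Jun 8, 2024: 24 days.
Total: 114 days.

114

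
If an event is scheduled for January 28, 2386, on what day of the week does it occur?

Tuesday

Doomsday rule: the anchor day for the 2300s is Wednesday. For year 86: 86÷12 = 7 r 2, and 2÷4 = 0, so 7+2+0 = 9.
Wednesday + 9 ≡ Friday — that's 2386's doomsday.
In January the doomsday date is Jan 3 (2386 is not a leap year).
Jan 28 is 25 days after Jan 3; 25 mod 7 = 4, so Friday + 4 = Tuesday.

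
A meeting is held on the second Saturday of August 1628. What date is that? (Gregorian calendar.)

August 1, 1628 is a Tuesday.
The first Saturday is therefore August 5 (4 days later).
The second Saturday is 5 + 1×7 = August 12.

August 12, 1628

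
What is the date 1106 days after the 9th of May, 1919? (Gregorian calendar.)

+366 (one year; includes Feb 29, 1920) → May 9, 1920 (740 left).
+365 (one year) → May 9, 1921 (375 left).
May has 31 days: +23 → Jun 1, 1921 (352 left).
Jun has 30 days: +30 → Jul 1, 1921 (322 left).
Jul has 31 days: +31 → Aug 1, 1921 (291 left).
Aug has 31 days: +31 → Sep 1, 1921 (260 left).
Sep has 30 days: +30 → Oct 1, 1921 (230 left).
Oct has 31 days: +31 → Nov 1, 1921 (199 left).
Nov has 30 days: +30 → Dec 1, 1921 (169 left).
Dec has 31 days: +31 → Jan 1, 1922 (138 left).
Jan has 31 days: +31 → Feb 1, 1922 (107 left).
Feb has 28 days: +28 → Mar 1, 1922 (79 left).
Mar has 31 days: +31 → Apr 1, 1922 (48 left).
Apr has 30 days: +30 → May 1, 1922 (18 left).
+18 → May 19, 1922.

May 19, 1922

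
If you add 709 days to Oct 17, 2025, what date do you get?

+365 (one year) → Oct 17, 2026 (344 left).
Oct has 31 days: +15 → Nov 1, 2026 (329 left).
Nov has 30 days: +30 → Dec 1, 2026 (299 left).
Dec has 31 days: +31 → Jan 1, 2027 (268 left).
Jan has 31 days: +31 → Feb 1, 2027 (237 left).
Feb has 28 days: +28 → Mar 1, 2027 (209 left).
Mar has 31 days: +31 → Apr 1, 2027 (178 left).
Apr has 30 days: +30 → May 1, 2027 (148 left).
May has 31 days: +31 → Jun 1, 2027 (117 left).
Jun has 30 days: +30 → Jul 1, 2027 (87 left).
Jul has 31 days: +31 → Aug 1, 2027 (56 left).
Aug has 31 days: +31 → Sep 1, 2027 (25 left).
+25 → Sep 26, 2027.

September 26, 2027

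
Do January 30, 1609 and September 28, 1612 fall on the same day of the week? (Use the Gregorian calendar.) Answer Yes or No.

Yes

From Jan 30, 1609 to Sep 28, 1612 is 1337 days.
1337 mod 7 = 0, so they are the same weekday.
(Jan 30, 1609 is a Friday; Sep 28, 1612 is a Friday.)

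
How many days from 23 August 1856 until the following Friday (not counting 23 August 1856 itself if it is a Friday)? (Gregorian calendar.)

Aug 23, 1856 is a Saturday.
From Saturday to the next Friday is 6 days.

6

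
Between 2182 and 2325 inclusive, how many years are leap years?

34

Multiples of 4 in [2182,2325]: 36.
Of those, multiples of 100: 2 (not leap unless ÷400).
Multiples of 400: 0.
Leap years = 36 − 2 + 0 = 34.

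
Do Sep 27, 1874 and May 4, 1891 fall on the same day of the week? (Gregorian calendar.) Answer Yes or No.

From Sep 27, 1874 to May 4, 1891 is 6063 days.
6063 mod 7 = 1, so they are different weekdays.
(Sep 27, 1874 is a Sunday; May 4, 1891 is a Monday.)

No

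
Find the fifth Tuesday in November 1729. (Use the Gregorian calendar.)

November 1, 1729 is a Tuesday.
The first Tuesday is therefore November 1 (same day).
The fifth Tuesday is 1 + 4×7 = November 29.

November 29, 1729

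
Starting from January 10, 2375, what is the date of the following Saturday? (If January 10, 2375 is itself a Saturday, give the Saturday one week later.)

January 11, 2375

Jan 10, 2375 is a Friday.
From Friday to the next Saturday is 1 day.
Jan 10, 2375 + 1 = Jan 11, 2375.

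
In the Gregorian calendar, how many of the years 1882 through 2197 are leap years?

77

Multiples of 4 in [1882,2197]: 79.
Of those, multiples of 100: 3 (not leap unless ÷400).
Multiples of 400: 1.
Leap years = 79 − 3 + 1 = 77.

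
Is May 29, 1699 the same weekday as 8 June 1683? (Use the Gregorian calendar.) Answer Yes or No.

No

From Jun 8, 1683 to May 29, 1699 is 5834 days.
5834 mod 7 = 3, so they are different weekdays.
(Jun 8, 1683 is a Tuesday; May 29, 1699 is a Friday.)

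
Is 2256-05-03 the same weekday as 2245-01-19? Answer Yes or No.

From Jan 19, 2245 to May 3, 2256 is 4122 days.
4122 mod 7 = 6, so they are different weekdays.
(Jan 19, 2245 is a Sunday; May 3, 2256 is a Saturday.)

No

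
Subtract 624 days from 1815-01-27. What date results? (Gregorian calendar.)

May 13, 1813

−365 (one year) → Jan 27, 1814 (259 left).
−27 → Dec 31, 1813 (end of Dec, 31 days; 232 left).
−31 → Nov 30, 1813 (end of Nov, 30 days; 201 left).
−30 → Oct 31, 1813 (end of Oct, 31 days; 171 left).
−31 → Sep 30, 1813 (end of Sep, 30 days; 140 left).
−30 → Aug 31, 1813 (end of Aug, 31 days; 110 left).
−31 → Jul 31, 1813 (end of Jul, 31 days; 79 left).
−31 → Jun 30, 1813 (end of Jun, 30 days; 48 left).
−30 → May 31, 1813 (end of May, 31 days; 18 left).
−18 → May 13, 1813.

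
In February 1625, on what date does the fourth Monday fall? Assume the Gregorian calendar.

February 24, 1625

February 1, 1625 is a Saturday.
The first Monday is therefore February 3 (2 days later).
The fourth Monday is 3 + 3×7 = February 24.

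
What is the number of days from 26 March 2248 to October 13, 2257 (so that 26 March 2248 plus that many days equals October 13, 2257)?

3488

Mar 26, 2248 → Mar 26, 2249: 365 days.
Mar 26, 2249 → Mar 26, 2250: 365 days.
Mar 26, 2250 → Mar 26, 2251: 365 days.
Mar 26, 2251 → Mar 26, 2252: 366 days (Feb 29, 2252 is in that span).
Mar 26, 2252 → Mar 26, 2253: 365 days.
Mar 26, 2253 → Mar 26, 2254: 365 days.
Mar 26, 2254 → Mar 26, 2255: 365 days.
Mar 26, 2255 → Mar 26, 2256: 366 days (Feb 29, 2256 is in that span).
Mar 26, 2256 → Mar 26, 2257: 365 days.
Mar 26, 2257 → Apr 26, 2257: 31 days (March has 31).
Apr 26, 2257 → May 26, 2257: 30 days (April has 30).
May 26, 2257 → Jun 26, 2257: 31 days (May has 31).
Jun 26, 2257 → Jul 26, 2257: 30 days (June has 30).
Jul 26, 2257 → Aug 26, 2257: 31 days (July has 31).
Aug 26, 2257 → Sep 26, 2257: 31 days (August has 31).
Sep 26, 2257 → Oct 13, 2257: 17 days.
Total: 3488 days.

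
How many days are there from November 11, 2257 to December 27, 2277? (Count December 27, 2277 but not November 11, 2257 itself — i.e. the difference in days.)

7351

Nov 11, 2257 → Nov 11, 2258: 365 days.
Nov 11, 2258 → Nov 11, 2259: 365 days.
Nov 11, 2259 → Nov 11, 2260: 366 days (Feb 29, 2260 is in that span).
Nov 11, 2260 → Nov 11, 2261: 365 days.
Nov 11, 2261 → Nov 11, 2262: 365 days.
Nov 11, 2262 → Nov 11, 2263: 365 days.
Nov 11, 2263 → Nov 11, 2264: 366 days (Feb 29, 2264 is in that span).
Nov 11, 2264 → Nov 11, 2265: 365 days.
Nov 11, 2265 → Nov 11, 2266: 365 days.
Nov 11, 2266 → Nov 11, 2267: 365 days.
Nov 11, 2267 → Nov 11, 2268: 366 days (Feb 29, 2268 is in that span).
Nov 11, 2268 → Nov 11, 2269: 365 days.
Nov 11, 2269 → Nov 11, 2270: 365 days.
Nov 11, 2270 → Nov 11, 2271: 365 days.
Nov 11, 2271 → Nov 11, 2272: 366 days (Feb 29, 2272 is in that span).
Nov 11, 2272 → Nov 11, 2273: 365 days.
Nov 11, 2273 → Nov 11, 2274: 365 days.
Nov 11, 2274 → Nov 11, 2275: 365 days.
Nov 11, 2275 → Nov 11, 2276: 366 days (Feb 29, 2276 is in that span).
Nov 11, 2276 → Nov 11, 2277: 365 days.
Nov 11, 2277 → Dec 11, 2277: 30 days (November has 30).
Dec 11, 2277 → Dec 27, 2277: 16 days.
Total: 7351 days.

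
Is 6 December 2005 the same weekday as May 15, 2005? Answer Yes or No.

No

From May 15, 2005 to Dec 6, 2005 is 205 days.
205 mod 7 = 2, so they are different weekdays.
(May 15, 2005 is a Sunday; Dec 6, 2005 is a Tuesday.)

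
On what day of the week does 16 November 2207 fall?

Monday

Doomsday rule: the anchor day for the 2200s is Friday. For year 07: 7÷12 = 0 r 7, and 7÷4 = 1, so 0+7+1 = 8.
Friday + 8 ≡ Saturday — that's 2207's doomsday.
In November the doomsday date is Nov 7.
Nov 16 is 9 days after Nov 7; 9 mod 7 = 2, so Saturday + 2 = Monday.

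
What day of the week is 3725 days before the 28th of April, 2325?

Monday

First find the weekday of Apr 28, 2325. Doomsday rule: the anchor day for the 2300s is Wednesday. For year 25: 25÷12 = 2 r 1, and 1÷4 = 0, so 2+1+0 = 3.
Wednesday + 3 ≡ Saturday — that's 2325's doomsday.
In April the doomsday date is Apr 4.
Apr 28 is 24 days after Apr 4; 24 mod 7 = 3, so Saturday + 3 = Tuesday.
3725 mod 7 = 1, so 3725 days before a Tuesday is Tuesday − 1 = Monday.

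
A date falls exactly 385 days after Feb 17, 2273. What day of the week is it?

First find the weekday of Feb 17, 2273. Doomsday rule: the anchor day for the 2200s is Friday. For year 73: 73÷12 = 6 r 1, and 1÷4 = 0, so 6+1+0 = 7.
Friday + 7 ≡ Friday — that's 2273's doomsday.
In February the doomsday date is Feb 28 (2273 is not a leap year).
Feb 17 is 11 days before Feb 28; 11 mod 7 = 4, so Friday − 4 = Monday.
385 mod 7 = 0, so 385 days after a Monday is Monday + 0 = Monday.

Monday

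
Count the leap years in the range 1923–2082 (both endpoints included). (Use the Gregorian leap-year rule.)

40

Multiples of 4 in [1923,2082]: 40.
Of those, multiples of 100: 1 (not leap unless ÷400).
Multiples of 400: 1.
Leap years = 40 − 1 + 1 = 40.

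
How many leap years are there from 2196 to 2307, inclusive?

Multiples of 4 in [2196,2307]: 28.
Of those, multiples of 100: 2 (not leap unless ÷400).
Multiples of 400: 0.
Leap years = 28 − 2 + 0 = 26.

26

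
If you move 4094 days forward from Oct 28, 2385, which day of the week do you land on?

Oct 28, 2385 is a Monday.
4094 mod 7 = 6, so 4094 days after a Monday is Monday + 6 = Sunday.

Sunday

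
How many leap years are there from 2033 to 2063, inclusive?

7

Multiples of 4 in [2033,2063]: 7.
Of those, multiples of 100: 0 (not leap unless ÷400).
Multiples of 400: 0.
Leap years = 7 − 0 + 0 = 7.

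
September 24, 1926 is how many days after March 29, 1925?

544

Mar 29, 1925 → Mar 29, 1926: 365 days.
Mar 29, 1926 → Apr 29, 1926: 31 days (March has 31).
Apr 29, 1926 → May 29, 1926: 30 days (April has 30).
May 29, 1926 → Jun 29, 1926: 31 days (May has 31).
Jun 29, 1926 → Jul 29, 1926: 30 days (June has 30).
Jul 29, 1926 → Aug 29, 1926: 31 days (July has 31).
Aug 29, 1926 → Sep 24, 1926: 26 days.
Total: 544 days.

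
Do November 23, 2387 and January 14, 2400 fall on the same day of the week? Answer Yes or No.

No

From Nov 23, 2387 to Jan 14, 2400 is 4435 days.
4435 mod 7 = 4, so they are different weekdays.
(Nov 23, 2387 is a Monday; Jan 14, 2400 is a Friday.)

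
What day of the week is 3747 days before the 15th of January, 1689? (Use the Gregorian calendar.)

First find the weekday of Jan 15, 1689. Doomsday rule: the anchor day for the 1600s is Tuesday. For year 89: 89÷12 = 7 r 5, and 5÷4 = 1, so 7+5+1 = 13.
Tuesday + 13 ≡ Monday — that's 1689's doomsday.
In January the doomsday date is Jan 3 (1689 is not a leap year).
Jan 15 is 12 days after Jan 3; 12 mod 7 = 5, so Monday + 5 = Saturday.
3747 mod 7 = 2, so 3747 days before a Saturday is Saturday − 2 = Thursday.

Thursday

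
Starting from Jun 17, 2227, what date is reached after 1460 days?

June 16, 2231

+366 (one year; includes Feb 29, 2228) → Jun 17, 2228 (1094 left).
+365 (one year) → Jun 17, 2229 (729 left).
+365 (one year) → Jun 17, 2230 (364 left).
Jun has 30 days: +14 → Jul 1, 2230 (350 left).
Jul has 31 days: +31 → Aug 1, 2230 (319 left).
Aug has 31 days: +31 → Sep 1, 2230 (288 left).
Sep has 30 days: +30 → Oct 1, 2230 (258 left).
Oct has 31 days: +31 → Nov 1, 2230 (227 left).
Nov has 30 days: +30 → Dec 1, 2230 (197 left).
Dec has 31 days: +31 → Jan 1, 2231 (166 left).
Jan has 31 days: +31 → Feb 1, 2231 (135 left).
Feb has 28 days: +28 → Mar 1, 2231 (107 left).
Mar has 31 days: +31 → Apr 1, 2231 (76 left).
Apr has 30 days: +30 → May 1, 2231 (46 left).
May has 31 days: +31 → Jun 1, 2231 (15 left).
+15 → Jun 16, 2231.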